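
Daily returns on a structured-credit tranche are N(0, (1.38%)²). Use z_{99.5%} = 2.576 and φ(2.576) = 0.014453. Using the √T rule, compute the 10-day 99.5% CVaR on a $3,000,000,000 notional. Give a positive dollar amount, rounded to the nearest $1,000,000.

$378,000,000

σ_{10d} = 1.38% × √10 = 4.364%.
ES multiplier = φ(z)/(1−α) = 0.014453/0.005 = 2.891.
ES = 4.364% × 2.891 = 12.616%; on $3,000,000,000: $378,480,000.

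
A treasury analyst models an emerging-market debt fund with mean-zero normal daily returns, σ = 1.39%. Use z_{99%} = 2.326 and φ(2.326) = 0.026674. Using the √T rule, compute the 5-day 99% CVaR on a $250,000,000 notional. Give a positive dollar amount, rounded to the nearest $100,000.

$20,700,000

σ_{5d} = 1.39% × √5 = 3.108%.
ES multiplier = φ(z)/(1−α) = 0.026674/0.01 = 2.667.
ES = 3.108% × 2.667 = 8.289%; on $250,000,000: $20,722,500.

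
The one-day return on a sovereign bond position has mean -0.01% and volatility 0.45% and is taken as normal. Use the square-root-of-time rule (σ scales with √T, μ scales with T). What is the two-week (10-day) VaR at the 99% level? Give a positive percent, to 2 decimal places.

3.41%

At 99%, z = 2.326.
σ_{10d} = 0.45% × √10 = 1.423%; μ_{10d} = 10 × -0.01% = -0.100%.
VaR = −(-0.100%) + 2.326 × 1.423% = 3.410%.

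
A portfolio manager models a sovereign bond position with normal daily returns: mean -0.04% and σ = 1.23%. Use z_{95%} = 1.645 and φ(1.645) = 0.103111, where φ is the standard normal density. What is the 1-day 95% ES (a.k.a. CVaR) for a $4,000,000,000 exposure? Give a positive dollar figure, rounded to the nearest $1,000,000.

$103,000,000

Tail multiplier: φ(z)/(1−α) = 0.103111 / 0.05 = 2.062.
ES = −(-0.04%) + 1.23% × 2.062 = 2.576%.
On $4,000,000,000: 0.02576 × $4,000,000,000 = $103,040,000.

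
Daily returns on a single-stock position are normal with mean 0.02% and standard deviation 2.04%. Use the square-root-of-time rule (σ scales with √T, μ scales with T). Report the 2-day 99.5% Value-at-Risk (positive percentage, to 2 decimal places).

7.39%

At 99.5%, z = 2.576.
σ_{2d} = 2.04% × √2 = 2.885%; μ_{2d} = 2 × 0.02% = 0.040%.
VaR = −(0.040%) + 2.576 × 2.885% = 7.392%.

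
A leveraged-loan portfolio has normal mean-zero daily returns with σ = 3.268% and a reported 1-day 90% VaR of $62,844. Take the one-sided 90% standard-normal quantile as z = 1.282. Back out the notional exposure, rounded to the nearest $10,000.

VaR as a fraction of value: z·σ = 1.282 × 3.268% = 4.18958%.
Position = $62,844 / 0.0418958 = $1,500,009.

$1,500,000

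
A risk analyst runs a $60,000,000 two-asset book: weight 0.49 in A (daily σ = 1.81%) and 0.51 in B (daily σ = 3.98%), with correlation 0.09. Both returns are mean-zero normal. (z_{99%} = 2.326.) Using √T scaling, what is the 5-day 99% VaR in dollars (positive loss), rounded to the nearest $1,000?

$7,137,000

σ_p = √(0.49²·1.81² + 0.51²·3.98² + 2·0.09·0.49·0.51·1.81·3.98) = 2.287%.
σ_{5d} = 2.287% × √5 = 5.114%.
VaR = 2.326 × 5.114% = 11.895%; on $60,000,000 that is $7,137,000.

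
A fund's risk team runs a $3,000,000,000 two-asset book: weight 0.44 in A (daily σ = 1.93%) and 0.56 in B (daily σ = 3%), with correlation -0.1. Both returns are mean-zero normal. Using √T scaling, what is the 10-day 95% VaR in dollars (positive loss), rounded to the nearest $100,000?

σ_p = √(0.44²·1.93² + 0.56²·3² + 2·-0.1·0.44·0.56·1.93·3) = 1.805%.
σ_{10d} = 1.805% × √10 = 5.708%.
z(95%) = 1.645.
VaR = 1.645 × 5.708% = 9.390%; on $3,000,000,000 that is $281,700,000.

$281,700,000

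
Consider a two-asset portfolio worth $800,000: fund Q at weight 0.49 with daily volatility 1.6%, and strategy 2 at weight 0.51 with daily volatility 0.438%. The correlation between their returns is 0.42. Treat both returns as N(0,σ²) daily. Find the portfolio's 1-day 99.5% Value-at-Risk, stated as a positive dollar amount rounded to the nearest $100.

σ_p² = 0.49²·1.6² + 0.51²·0.438² + 2·0.42·0.49·0.51·1.6·0.438 = 0.8117 (%²).
σ_p = √0.8117 = 0.901%.
At 99.5%, z = 2.576.
VaR = 2.576 × 0.901% = 2.321%; on $800,000 that is $18,568.

$18,600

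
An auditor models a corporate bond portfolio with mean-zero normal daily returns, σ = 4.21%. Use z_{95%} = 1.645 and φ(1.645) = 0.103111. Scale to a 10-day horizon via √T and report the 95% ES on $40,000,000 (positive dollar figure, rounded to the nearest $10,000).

$10,980,000

σ_{10d} = 4.21% × √10 = 13.313%.
ES multiplier = φ(z)/(1−α) = 0.103111/0.05 = 2.062.
ES = 13.313% × 2.062 = 27.451%; on $40,000,000: $10,980,400.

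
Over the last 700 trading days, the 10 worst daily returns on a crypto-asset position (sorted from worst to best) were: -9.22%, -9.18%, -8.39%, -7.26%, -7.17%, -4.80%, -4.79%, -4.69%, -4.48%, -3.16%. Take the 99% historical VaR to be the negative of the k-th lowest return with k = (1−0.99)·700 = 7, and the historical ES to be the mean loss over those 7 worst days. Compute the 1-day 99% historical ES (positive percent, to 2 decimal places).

The 7 worst returns sum to -50.81%.
ES = −(-50.81%) / 7 = 7.2585…% ≈ 7.26%.

7.26%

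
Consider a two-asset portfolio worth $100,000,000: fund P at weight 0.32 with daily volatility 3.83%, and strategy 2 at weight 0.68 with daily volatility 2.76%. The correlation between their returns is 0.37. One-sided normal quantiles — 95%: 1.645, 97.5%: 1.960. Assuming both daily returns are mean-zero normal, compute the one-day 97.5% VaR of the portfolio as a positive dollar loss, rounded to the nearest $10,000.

$5,080,000

σ_p² = 0.32²·3.83² + 0.68²·2.76² + 2·0.37·0.32·0.68·3.83·2.76 = 6.7266 (%²).
σ_p = √6.7266 = 2.594%.
VaR = 1.960 × 2.594% = 5.084%; on $100,000,000 that is $5,084,000.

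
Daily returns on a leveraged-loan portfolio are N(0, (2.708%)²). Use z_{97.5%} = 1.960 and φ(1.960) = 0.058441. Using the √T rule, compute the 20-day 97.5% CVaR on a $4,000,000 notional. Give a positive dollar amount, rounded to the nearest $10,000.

σ_{20d} = 2.708% × √20 = 12.111%.
ES multiplier = φ(z)/(1−α) = 0.058441/0.025 = 2.338.
ES = 12.111% × 2.338 = 28.316%; on $4,000,000: $1,132,640.

$1,130,000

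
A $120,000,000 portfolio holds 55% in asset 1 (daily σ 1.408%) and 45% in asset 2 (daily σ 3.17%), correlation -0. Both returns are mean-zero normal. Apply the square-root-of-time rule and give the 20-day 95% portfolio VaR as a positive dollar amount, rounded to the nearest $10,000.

σ_p = √(0.55²·1.408² + 0.45²·3.17² + 2·-0·0.55·0.45·1.408·3.17) = 1.623%.
σ_{20d} = 1.623% × √20 = 7.258%.
z(95%) = 1.645.
VaR = 1.645 × 7.258% = 11.939%; on $120,000,000 that is $14,326,800.

$14,330,000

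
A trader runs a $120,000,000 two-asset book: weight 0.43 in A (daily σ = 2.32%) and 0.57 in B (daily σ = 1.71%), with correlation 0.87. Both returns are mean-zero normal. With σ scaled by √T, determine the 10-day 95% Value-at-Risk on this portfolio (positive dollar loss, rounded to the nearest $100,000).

$11,900,000

σ_p = √(0.43²·2.32² + 0.57²·1.71² + 2·0.87·0.43·0.57·2.32·1.71) = 1.907%.
σ_{10d} = 1.907% × √10 = 6.030%.
z(95%) = 1.645.
VaR = 1.645 × 6.030% = 9.919%; on $120,000,000 that is $11,902,800.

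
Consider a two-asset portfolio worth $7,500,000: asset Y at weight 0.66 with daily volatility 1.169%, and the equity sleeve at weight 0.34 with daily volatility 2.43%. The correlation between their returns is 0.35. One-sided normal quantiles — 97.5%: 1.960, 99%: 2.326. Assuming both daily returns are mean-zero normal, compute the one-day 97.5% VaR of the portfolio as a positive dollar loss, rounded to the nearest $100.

σ_p² = 0.66²·1.169² + 0.34²·2.43² + 2·0.35·0.66·0.34·1.169·2.43 = 1.7241 (%²).
σ_p = √1.7241 = 1.313%.
VaR = 1.960 × 1.313% = 2.573%; on $7,500,000 that is $192,975.

$193,000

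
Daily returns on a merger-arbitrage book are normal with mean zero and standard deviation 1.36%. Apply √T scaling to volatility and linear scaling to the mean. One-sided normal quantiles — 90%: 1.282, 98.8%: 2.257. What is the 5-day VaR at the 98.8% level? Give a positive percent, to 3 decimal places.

6.864%

σ_{5d} = 1.36% × √5 = 3.041%.
VaR = 2.257 × 3.041% = 6.864%.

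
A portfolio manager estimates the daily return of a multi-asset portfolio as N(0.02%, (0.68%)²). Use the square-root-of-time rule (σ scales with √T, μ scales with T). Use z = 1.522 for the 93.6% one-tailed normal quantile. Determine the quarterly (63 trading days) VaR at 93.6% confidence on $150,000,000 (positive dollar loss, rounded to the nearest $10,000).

$10,430,000

σ_{63d} = 0.68% × √63 = 5.397%; μ_{63d} = 63 × 0.02% = 1.260%.
VaR = −(1.260%) + 1.522 × 5.397% = 6.954%.
On $150,000,000: 0.06954 × $150,000,000 = $10,431,000.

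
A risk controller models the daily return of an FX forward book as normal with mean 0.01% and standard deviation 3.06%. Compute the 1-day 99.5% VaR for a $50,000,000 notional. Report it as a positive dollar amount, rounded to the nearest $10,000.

At 99.5% one-sided, z = 2.576.
VaR = −μ + z·σ = −(0.01%) + 2.576 × 3.06% = 7.873%.
On $50,000,000: 0.07873 × $50,000,000 = $3,936,500.

$3,940,000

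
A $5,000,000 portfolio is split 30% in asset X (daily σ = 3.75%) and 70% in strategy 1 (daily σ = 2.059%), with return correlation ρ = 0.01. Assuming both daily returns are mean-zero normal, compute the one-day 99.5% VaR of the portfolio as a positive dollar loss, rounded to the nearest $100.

$236,600

σ_p² = 0.3²·3.75² + 0.7²·2.059² + 2·0.01·0.3·0.7·3.75·2.059 = 3.3754 (%²).
σ_p = √3.3754 = 1.837%.
At 99.5%, z = 2.576.
VaR = 2.576 × 1.837% = 4.732%; on $5,000,000 that is $236,600.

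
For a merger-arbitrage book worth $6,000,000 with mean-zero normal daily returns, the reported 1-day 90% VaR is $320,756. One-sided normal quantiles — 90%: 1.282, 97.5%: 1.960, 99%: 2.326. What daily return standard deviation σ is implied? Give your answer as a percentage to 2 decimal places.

VaR as a fraction: $320,756 / $6,000,000 = 5.346%.
σ = VaR / z = 5.346% / 1.282 = 4.170%.

4.17%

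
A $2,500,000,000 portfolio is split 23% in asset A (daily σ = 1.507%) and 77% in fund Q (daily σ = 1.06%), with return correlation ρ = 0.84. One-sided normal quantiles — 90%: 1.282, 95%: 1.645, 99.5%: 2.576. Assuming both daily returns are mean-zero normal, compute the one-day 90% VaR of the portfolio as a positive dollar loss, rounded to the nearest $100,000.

σ_p² = 0.23²·1.507² + 0.77²·1.06² + 2·0.84·0.23·0.77·1.507·1.06 = 1.2616 (%²).
σ_p = √1.2616 = 1.123%.
VaR = 1.282 × 1.123% = 1.440%; on $2,500,000,000 that is $36,000,000.

$36,000,000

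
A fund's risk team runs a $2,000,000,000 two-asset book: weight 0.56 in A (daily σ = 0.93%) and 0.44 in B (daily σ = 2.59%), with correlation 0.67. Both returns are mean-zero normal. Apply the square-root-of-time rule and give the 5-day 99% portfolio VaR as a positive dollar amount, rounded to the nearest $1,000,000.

$160,000,000

σ_p = √(0.56²·0.93² + 0.44²·2.59² + 2·0.67·0.56·0.44·0.93·2.59) = 1.538%.
σ_{5d} = 1.538% × √5 = 3.439%.
z(99%) = 2.326.
VaR = 2.326 × 3.439% = 7.999%; on $2,000,000,000 that is $159,980,000.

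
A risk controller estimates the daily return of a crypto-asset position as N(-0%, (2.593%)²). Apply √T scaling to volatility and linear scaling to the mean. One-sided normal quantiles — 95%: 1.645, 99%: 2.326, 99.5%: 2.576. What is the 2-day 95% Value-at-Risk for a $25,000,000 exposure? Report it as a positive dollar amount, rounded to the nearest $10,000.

$1,510,000

σ_{2d} = 2.593% × √2 = 3.667%.
VaR = 1.645 × 3.667% = 6.032%.
On $25,000,000: 0.06032 × $25,000,000 = $1,508,000.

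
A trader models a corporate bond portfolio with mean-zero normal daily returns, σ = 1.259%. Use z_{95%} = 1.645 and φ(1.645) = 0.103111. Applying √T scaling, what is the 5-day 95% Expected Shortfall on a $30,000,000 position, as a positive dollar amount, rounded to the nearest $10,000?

$1,740,000

σ_{5d} = 1.259% × √5 = 2.815%.
ES multiplier = φ(z)/(1−α) = 0.103111/0.05 = 2.062.
ES = 2.815% × 2.062 = 5.805%; on $30,000,000: $1,741,500.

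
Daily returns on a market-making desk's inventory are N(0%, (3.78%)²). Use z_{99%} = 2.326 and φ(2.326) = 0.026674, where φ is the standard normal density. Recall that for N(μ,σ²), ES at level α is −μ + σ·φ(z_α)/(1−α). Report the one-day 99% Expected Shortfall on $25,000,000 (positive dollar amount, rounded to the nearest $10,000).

$2,520,000

Tail multiplier: φ(z)/(1−α) = 0.026674 / 0.01 = 2.667.
ES = 3.78% × 2.667 = 10.081%.
On $25,000,000: 0.10081 × $25,000,000 = $2,520,250.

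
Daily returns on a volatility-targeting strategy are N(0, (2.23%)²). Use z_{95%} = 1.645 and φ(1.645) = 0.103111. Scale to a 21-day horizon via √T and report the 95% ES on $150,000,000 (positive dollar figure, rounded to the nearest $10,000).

σ_{21d} = 2.23% × √21 = 10.219%.
ES multiplier = φ(z)/(1−α) = 0.103111/0.05 = 2.062.
ES = 10.219% × 2.062 = 21.072%; on $150,000,000: $31,608,000.

$31,610,000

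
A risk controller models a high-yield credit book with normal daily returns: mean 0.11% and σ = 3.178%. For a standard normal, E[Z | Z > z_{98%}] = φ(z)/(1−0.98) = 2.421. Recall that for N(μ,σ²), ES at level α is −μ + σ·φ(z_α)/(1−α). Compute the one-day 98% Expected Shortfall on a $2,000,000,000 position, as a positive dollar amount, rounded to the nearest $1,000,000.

ES = −(0.11%) + 3.178% × 2.421 = 7.584%.
On $2,000,000,000: 0.07584 × $2,000,000,000 = $151,680,000.

$152,000,000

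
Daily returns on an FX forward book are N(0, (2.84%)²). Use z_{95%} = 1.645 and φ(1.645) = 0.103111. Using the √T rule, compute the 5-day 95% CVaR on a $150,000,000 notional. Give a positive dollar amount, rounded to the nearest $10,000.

σ_{5d} = 2.84% × √5 = 6.350%.
ES multiplier = φ(z)/(1−α) = 0.103111/0.05 = 2.062.
ES = 6.350% × 2.062 = 13.094%; on $150,000,000: $19,641,000.

$19,640,000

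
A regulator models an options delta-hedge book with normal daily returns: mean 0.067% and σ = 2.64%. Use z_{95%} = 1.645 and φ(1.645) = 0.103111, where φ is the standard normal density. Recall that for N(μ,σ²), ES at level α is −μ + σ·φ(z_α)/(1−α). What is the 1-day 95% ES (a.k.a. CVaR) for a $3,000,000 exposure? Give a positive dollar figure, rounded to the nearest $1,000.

$161,000

Tail multiplier: φ(z)/(1−α) = 0.103111 / 0.05 = 2.062.
ES = −(0.067%) + 2.64% × 2.062 = 5.377%.
On $3,000,000: 0.05377 × $3,000,000 = $161,310.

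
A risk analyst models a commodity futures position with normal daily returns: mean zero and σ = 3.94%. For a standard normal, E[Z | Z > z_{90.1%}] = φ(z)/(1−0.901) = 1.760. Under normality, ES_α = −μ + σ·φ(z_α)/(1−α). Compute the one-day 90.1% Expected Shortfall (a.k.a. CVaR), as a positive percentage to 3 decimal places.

6.934%

ES = 3.94% × 1.760 = 6.934%.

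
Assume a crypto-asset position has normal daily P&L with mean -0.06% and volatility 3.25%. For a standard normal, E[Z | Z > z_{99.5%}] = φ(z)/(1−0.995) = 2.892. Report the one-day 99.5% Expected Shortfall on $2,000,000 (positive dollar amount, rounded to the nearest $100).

$189,200

ES = −(-0.06%) + 3.25% × 2.892 = 9.459%.
On $2,000,000: 0.09459 × $2,000,000 = $189,180.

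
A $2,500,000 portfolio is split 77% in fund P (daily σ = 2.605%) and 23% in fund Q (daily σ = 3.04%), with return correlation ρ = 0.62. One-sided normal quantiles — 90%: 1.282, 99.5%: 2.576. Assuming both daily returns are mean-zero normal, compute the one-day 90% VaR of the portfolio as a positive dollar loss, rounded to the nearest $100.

$80,100

σ_p² = 0.77²·2.605² + 0.23²·3.04² + 2·0.62·0.77·0.23·2.605·3.04 = 6.2514 (%²).
σ_p = √6.2514 = 2.500%.
VaR = 1.282 × 2.500% = 3.205%; on $2,500,000 that is $80,125.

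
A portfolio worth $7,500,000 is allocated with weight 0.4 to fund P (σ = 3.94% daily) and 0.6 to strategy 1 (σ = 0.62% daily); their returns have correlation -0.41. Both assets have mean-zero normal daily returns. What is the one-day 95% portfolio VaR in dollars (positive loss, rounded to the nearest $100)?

σ_p² = 0.4²·3.94² + 0.6²·0.62² + 2·-0.41·0.4·0.6·3.94·0.62 = 2.1414 (%²).
σ_p = √2.1414 = 1.463%.
At 95%, z = 1.645.
VaR = 1.645 × 1.463% = 2.407%; on $7,500,000 that is $180,525.

$180,500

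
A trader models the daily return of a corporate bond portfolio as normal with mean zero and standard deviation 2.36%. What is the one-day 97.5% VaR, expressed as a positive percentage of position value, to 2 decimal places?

At 97.5% one-sided, z = 1.960.
VaR = z·σ = 1.960 × 2.36% = 4.626%.

4.63%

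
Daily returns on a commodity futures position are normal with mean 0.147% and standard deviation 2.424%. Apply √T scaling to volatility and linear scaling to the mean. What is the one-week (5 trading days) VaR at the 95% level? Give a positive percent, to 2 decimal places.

At 95%, z = 1.645.
σ_{5d} = 2.424% × √5 = 5.420%; μ_{5d} = 5 × 0.147% = 0.735%.
VaR = −(0.735%) + 1.645 × 5.420% = 8.181%.

8.18%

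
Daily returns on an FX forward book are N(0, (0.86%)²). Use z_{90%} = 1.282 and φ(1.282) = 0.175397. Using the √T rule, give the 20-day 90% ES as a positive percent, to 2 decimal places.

σ_{20d} = 0.86% × √20 = 3.846%.
ES multiplier = φ(z)/(1−α) = 0.175397/0.1 = 1.754.
ES = 3.846% × 1.754 = 6.746%.

6.75%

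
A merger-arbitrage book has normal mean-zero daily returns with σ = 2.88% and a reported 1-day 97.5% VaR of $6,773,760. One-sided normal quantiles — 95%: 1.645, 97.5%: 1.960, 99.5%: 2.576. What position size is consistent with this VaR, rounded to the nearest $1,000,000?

VaR as a fraction of value: z·σ = 1.960 × 2.88% = 5.6448%.
Position = $6,773,760 / 0.056448 = $120,000,000.

$120,000,000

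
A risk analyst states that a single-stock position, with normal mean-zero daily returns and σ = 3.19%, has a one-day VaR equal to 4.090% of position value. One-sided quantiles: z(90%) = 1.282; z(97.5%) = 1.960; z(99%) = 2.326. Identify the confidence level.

Implied z = VaR/σ = 4.090 / 3.19 = 1.282.
This matches z(90%) = 1.282.

90%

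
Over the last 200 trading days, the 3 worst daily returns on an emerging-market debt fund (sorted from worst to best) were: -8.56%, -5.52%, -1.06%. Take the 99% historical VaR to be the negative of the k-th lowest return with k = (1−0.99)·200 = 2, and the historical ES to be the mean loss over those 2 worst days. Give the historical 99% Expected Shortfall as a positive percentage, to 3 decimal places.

The 2 worst returns sum to -14.08%.
ES = −(-14.08%) / 2 = 7.04% ≈ 7.040%.

7.040%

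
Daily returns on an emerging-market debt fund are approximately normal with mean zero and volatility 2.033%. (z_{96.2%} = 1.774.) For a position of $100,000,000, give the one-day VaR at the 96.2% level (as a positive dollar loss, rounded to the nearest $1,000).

$3,607,000

VaR = z·σ = 1.774 × 2.033% = 3.607%.
On $100,000,000: 0.03607 × $100,000,000 = $3,607,000.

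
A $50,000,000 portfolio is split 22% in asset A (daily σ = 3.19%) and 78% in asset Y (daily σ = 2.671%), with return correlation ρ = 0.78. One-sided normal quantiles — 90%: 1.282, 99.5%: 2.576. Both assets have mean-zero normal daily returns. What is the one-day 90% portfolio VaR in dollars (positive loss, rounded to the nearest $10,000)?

σ_p² = 0.22²·3.19² + 0.78²·2.671² + 2·0.78·0.22·0.78·3.19·2.671 = 7.1139 (%²).
σ_p = √7.1139 = 2.667%.
VaR = 1.282 × 2.667% = 3.419%; on $50,000,000 that is $1,709,500.

$1,710,000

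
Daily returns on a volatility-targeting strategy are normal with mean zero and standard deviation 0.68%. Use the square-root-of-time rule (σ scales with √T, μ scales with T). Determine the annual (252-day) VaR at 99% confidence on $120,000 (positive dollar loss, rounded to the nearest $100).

At 99%, z = 2.326.
σ_{252d} = 0.68% × √252 = 10.795%.
VaR = 2.326 × 10.795% = 25.109%.
On $120,000: 0.25109 × $120,000 = $30,131.

$30,100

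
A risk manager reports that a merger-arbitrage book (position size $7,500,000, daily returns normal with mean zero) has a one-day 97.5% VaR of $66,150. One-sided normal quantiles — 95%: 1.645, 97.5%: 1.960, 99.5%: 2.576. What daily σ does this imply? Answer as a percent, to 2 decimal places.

0.45%

VaR as a fraction: $66,150 / $7,500,000 = 0.882%.
σ = VaR / z = 0.882% / 1.960 = 0.450%.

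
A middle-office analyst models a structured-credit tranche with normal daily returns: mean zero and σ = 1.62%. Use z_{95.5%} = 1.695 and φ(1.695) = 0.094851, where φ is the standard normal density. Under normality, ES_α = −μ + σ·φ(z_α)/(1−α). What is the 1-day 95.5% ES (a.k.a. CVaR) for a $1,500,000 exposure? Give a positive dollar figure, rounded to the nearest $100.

$51,200

Tail multiplier: φ(z)/(1−α) = 0.094851 / 0.045 = 2.108.
ES = 1.62% × 2.108 = 3.415%.
On $1,500,000: 0.03415 × $1,500,000 = $51,225.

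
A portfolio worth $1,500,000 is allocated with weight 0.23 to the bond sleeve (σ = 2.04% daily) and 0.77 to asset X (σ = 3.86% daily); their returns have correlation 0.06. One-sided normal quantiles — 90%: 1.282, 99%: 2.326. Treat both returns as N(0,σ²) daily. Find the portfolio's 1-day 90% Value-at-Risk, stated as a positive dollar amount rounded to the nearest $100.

σ_p² = 0.23²·2.04² + 0.77²·3.86² + 2·0.06·0.23·0.77·2.04·3.86 = 9.2215 (%²).
σ_p = √9.2215 = 3.037%.
VaR = 1.282 × 3.037% = 3.893%; on $1,500,000 that is $58,395.

$58,400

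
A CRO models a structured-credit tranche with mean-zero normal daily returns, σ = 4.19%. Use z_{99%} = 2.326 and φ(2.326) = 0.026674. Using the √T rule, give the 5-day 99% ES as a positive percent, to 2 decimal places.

σ_{5d} = 4.19% × √5 = 9.369%.
ES multiplier = φ(z)/(1−α) = 0.026674/0.01 = 2.667.
ES = 9.369% × 2.667 = 24.987%.

24.99%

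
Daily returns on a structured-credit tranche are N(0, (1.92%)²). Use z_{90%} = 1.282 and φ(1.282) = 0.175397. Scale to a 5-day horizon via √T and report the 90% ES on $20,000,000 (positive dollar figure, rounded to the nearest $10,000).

$1,510,000

σ_{5d} = 1.92% × √5 = 4.293%.
ES multiplier = φ(z)/(1−α) = 0.175397/0.1 = 1.754.
ES = 4.293% × 1.754 = 7.530%; on $20,000,000: $1,506,000.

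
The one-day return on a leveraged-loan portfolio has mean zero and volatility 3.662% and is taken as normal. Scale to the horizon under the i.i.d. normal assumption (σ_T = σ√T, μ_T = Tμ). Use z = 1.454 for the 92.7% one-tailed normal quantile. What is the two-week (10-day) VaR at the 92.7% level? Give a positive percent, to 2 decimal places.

16.84%

σ_{10d} = 3.662% × √10 = 11.580%.
VaR = 1.454 × 11.580% = 16.837%.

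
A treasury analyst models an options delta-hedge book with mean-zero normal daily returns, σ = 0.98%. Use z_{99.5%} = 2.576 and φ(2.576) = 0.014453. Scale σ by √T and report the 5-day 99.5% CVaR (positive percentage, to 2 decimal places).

σ_{5d} = 0.98% × √5 = 2.191%.
ES multiplier = φ(z)/(1−α) = 0.014453/0.005 = 2.891.
ES = 2.191% × 2.891 = 6.334%.

6.33%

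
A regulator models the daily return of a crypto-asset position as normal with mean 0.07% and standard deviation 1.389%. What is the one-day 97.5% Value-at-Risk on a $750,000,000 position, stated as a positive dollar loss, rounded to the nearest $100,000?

At 97.5% one-sided, z = 1.960.
VaR = −μ + z·σ = −(0.07%) + 1.960 × 1.389% = 2.652%.
On $750,000,000: 0.02652 × $750,000,000 = $19,890,000.

$19,900,000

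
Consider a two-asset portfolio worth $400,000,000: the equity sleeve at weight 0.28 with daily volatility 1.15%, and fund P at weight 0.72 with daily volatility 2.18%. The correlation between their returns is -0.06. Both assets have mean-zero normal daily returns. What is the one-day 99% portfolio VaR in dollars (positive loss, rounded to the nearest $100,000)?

σ_p² = 0.28²·1.15² + 0.72²·2.18² + 2·-0.06·0.28·0.72·1.15·2.18 = 2.5067 (%²).
σ_p = √2.5067 = 1.583%.
At 99%, z = 2.326.
VaR = 2.326 × 1.583% = 3.682%; on $400,000,000 that is $14,728,000.

$14,700,000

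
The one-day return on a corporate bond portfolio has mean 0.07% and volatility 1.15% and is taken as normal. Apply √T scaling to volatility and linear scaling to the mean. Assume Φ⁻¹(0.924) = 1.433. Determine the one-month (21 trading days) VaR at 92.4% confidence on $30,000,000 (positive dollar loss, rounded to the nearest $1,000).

σ_{21d} = 1.15% × √21 = 5.270%; μ_{21d} = 21 × 0.07% = 1.470%.
VaR = −(1.470%) + 1.433 × 5.270% = 6.082%.
On $30,000,000: 0.06082 × $30,000,000 = $1,824,600.

$1,825,000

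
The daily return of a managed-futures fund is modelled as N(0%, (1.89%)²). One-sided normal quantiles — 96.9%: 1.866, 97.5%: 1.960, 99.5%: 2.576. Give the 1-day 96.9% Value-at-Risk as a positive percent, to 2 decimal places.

3.53%

VaR = z·σ = 1.866 × 1.89% = 3.527%.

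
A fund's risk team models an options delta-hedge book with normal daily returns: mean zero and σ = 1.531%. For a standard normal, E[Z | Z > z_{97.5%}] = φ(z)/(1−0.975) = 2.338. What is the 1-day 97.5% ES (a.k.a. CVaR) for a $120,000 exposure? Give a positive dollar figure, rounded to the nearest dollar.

ES = 1.531% × 2.338 = 3.579%.
On $120,000: 0.03579 × $120,000 = $4,295.

$4,295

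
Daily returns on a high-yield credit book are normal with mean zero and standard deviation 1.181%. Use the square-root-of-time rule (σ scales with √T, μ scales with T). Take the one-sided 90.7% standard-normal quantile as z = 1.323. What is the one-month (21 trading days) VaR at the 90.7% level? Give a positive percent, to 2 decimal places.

7.16%

σ_{21d} = 1.181% × √21 = 5.412%.
VaR = 1.323 × 5.412% = 7.160%.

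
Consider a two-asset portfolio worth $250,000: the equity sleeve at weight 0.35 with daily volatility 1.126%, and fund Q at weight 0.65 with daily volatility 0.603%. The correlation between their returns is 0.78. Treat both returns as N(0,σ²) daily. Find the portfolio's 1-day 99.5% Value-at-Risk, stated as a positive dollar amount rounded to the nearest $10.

$4,780

σ_p² = 0.35²·1.126² + 0.65²·0.603² + 2·0.78·0.35·0.65·1.126·0.603 = 0.5499 (%²).
σ_p = √0.5499 = 0.742%.
At 99.5%, z = 2.576.
VaR = 2.576 × 0.742% = 1.911%; on $250,000 that is $4,778.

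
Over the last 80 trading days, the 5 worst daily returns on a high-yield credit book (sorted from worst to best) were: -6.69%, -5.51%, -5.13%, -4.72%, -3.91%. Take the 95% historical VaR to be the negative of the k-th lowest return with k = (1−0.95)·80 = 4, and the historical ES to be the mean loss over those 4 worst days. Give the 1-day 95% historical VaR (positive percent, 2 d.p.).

4.72%

k = 4; the 4th lowest return is -4.72%, so VaR = 4.72%.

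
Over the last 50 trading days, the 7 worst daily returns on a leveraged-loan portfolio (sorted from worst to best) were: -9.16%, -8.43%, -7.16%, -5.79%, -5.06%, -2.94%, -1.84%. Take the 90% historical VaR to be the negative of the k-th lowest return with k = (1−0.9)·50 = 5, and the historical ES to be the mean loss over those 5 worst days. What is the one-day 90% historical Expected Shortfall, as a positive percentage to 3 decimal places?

The 5 worst returns sum to -35.60%.
ES = −(-35.60%) / 5 = 7.12% ≈ 7.120%.

7.120%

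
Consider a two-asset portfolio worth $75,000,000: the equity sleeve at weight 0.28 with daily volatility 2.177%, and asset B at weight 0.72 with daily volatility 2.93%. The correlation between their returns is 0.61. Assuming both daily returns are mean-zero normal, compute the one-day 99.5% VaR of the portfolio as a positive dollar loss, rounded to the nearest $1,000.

$4,884,000

σ_p² = 0.28²·2.177² + 0.72²·2.93² + 2·0.61·0.28·0.72·2.177·2.93 = 6.3908 (%²).
σ_p = √6.3908 = 2.528%.
At 99.5%, z = 2.576.
VaR = 2.576 × 2.528% = 6.512%; on $75,000,000 that is $4,884,000.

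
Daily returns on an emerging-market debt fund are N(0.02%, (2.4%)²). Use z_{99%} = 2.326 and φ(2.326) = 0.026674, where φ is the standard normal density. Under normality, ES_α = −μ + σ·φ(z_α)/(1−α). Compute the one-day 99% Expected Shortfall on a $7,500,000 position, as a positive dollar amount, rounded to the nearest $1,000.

$479,000

Tail multiplier: φ(z)/(1−α) = 0.026674 / 0.01 = 2.667.
ES = −(0.02%) + 2.4% × 2.667 = 6.381%.
On $7,500,000: 0.06381 × $7,500,000 = $478,575.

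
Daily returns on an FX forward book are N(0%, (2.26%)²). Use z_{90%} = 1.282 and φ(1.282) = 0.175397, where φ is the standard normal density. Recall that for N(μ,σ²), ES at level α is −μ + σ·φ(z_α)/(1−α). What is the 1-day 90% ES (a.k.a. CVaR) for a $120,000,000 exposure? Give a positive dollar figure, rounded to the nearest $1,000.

Tail multiplier: φ(z)/(1−α) = 0.175397 / 0.1 = 1.754.
ES = 2.26% × 1.754 = 3.964%.
On $120,000,000: 0.03964 × $120,000,000 = $4,756,800.

$4,757,000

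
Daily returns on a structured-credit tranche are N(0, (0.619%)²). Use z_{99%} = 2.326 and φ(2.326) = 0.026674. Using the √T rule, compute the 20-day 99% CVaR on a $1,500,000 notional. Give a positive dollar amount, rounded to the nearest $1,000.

$111,000

σ_{20d} = 0.619% × √20 = 2.768%.
ES multiplier = φ(z)/(1−α) = 0.026674/0.01 = 2.667.
ES = 2.768% × 2.667 = 7.382%; on $1,500,000: $110,730.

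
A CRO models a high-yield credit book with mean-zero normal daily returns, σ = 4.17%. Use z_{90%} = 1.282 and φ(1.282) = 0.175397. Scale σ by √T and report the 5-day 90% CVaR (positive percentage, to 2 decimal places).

16.35%

σ_{5d} = 4.17% × √5 = 9.324%.
ES multiplier = φ(z)/(1−α) = 0.175397/0.1 = 1.754.
ES = 9.324% × 1.754 = 16.354%.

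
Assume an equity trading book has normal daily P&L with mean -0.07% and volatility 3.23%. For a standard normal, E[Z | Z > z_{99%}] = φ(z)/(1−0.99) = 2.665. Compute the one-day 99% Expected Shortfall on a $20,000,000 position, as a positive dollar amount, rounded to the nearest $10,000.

ES = −(-0.07%) + 3.23% × 2.665 = 8.678%.
On $20,000,000: 0.08678 × $20,000,000 = $1,735,600.

$1,740,000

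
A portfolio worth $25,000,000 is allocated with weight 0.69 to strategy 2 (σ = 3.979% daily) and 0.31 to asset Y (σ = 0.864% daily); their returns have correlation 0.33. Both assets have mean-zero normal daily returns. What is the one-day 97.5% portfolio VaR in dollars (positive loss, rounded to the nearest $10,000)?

$1,390,000

σ_p² = 0.69²·3.979² + 0.31²·0.864² + 2·0.33·0.69·0.31·3.979·0.864 = 8.0949 (%²).
σ_p = √8.0949 = 2.845%.
At 97.5%, z = 1.960.
VaR = 1.960 × 2.845% = 5.576%; on $25,000,000 that is $1,394,000.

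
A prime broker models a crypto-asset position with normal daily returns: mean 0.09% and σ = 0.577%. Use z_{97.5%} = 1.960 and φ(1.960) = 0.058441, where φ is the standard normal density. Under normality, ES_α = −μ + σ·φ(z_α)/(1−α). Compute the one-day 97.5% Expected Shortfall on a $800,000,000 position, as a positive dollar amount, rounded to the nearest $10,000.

Tail multiplier: φ(z)/(1−α) = 0.058441 / 0.025 = 2.338.
ES = −(0.09%) + 0.577% × 2.338 = 1.259%.
On $800,000,000: 0.01259 × $800,000,000 = $10,072,000.

$10,070,000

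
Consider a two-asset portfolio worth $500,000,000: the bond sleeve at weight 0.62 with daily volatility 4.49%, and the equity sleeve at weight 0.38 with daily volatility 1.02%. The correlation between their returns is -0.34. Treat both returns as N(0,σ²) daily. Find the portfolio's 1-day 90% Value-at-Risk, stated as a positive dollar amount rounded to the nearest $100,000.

$17,200,000

σ_p² = 0.62²·4.49² + 0.38²·1.02² + 2·-0.34·0.62·0.38·4.49·1.02 = 7.1661 (%²).
σ_p = √7.1661 = 2.677%.
At 90%, z = 1.282.
VaR = 1.282 × 2.677% = 3.432%; on $500,000,000 that is $17,160,000.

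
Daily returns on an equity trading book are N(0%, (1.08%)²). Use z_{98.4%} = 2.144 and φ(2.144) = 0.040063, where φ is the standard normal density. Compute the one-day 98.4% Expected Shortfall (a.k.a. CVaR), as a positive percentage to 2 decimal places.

2.70%

Tail multiplier: φ(z)/(1−α) = 0.040063 / 0.016 = 2.504.
ES = 1.08% × 2.504 = 2.704%.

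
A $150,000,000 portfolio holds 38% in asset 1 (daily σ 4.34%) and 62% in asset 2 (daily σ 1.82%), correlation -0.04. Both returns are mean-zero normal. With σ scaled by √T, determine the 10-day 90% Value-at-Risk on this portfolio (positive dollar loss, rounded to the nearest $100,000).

$11,900,000

σ_p = √(0.38²·4.34² + 0.62²·1.82² + 2·-0.04·0.38·0.62·4.34·1.82) = 1.961%.
σ_{10d} = 1.961% × √10 = 6.201%.
z(90%) = 1.282.
VaR = 1.282 × 6.201% = 7.950%; on $150,000,000 that is $11,925,000.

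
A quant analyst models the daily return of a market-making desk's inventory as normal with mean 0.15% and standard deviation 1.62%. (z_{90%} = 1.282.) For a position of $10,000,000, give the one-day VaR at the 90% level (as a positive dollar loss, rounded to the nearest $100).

VaR = −μ + z·σ = −(0.15%) + 1.282 × 1.62% = 1.927%.
On $10,000,000: 0.01927 × $10,000,000 = $192,700.

$192,700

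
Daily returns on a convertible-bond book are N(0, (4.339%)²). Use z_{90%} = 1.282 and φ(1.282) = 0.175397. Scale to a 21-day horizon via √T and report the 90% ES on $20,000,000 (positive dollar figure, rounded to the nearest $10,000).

σ_{21d} = 4.339% × √21 = 19.884%.
ES multiplier = φ(z)/(1−α) = 0.175397/0.1 = 1.754.
ES = 19.884% × 1.754 = 34.877%; on $20,000,000: $6,975,400.

$6,980,000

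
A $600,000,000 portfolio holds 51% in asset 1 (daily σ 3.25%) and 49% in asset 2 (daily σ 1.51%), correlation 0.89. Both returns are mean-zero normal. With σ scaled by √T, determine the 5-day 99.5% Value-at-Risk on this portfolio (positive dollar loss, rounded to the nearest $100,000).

σ_p = √(0.51²·3.25² + 0.49²·1.51² + 2·0.89·0.51·0.49·3.25·1.51) = 2.340%.
σ_{5d} = 2.340% × √5 = 5.232%.
z(99.5%) = 2.576.
VaR = 2.576 × 5.232% = 13.478%; on $600,000,000 that is $80,868,000.

$80,900,000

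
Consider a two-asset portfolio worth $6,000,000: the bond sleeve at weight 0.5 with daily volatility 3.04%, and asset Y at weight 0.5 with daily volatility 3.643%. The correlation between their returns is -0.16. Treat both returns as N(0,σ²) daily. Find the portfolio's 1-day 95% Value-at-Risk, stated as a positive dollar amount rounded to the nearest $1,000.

$215,000

σ_p² = 0.5²·3.04² + 0.5²·3.643² + 2·-0.16·0.5·0.5·3.04·3.643 = 4.7423 (%²).
σ_p = √4.7423 = 2.178%.
At 95%, z = 1.645.
VaR = 1.645 × 2.178% = 3.583%; on $6,000,000 that is $214,980.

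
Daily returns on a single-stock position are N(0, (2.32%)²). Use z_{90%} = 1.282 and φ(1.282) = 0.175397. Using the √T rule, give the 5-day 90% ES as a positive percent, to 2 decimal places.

9.10%

σ_{5d} = 2.32% × √5 = 5.188%.
ES multiplier = φ(z)/(1−α) = 0.175397/0.1 = 1.754.
ES = 5.188% × 1.754 = 9.100%.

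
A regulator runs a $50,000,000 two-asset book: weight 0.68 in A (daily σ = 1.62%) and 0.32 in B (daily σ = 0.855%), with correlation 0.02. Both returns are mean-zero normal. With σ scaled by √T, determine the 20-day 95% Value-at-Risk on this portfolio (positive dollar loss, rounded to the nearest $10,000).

$4,190,000

σ_p = √(0.68²·1.62² + 0.32²·0.855² + 2·0.02·0.68·0.32·1.62·0.855) = 1.140%.
σ_{20d} = 1.140% × √20 = 5.098%.
z(95%) = 1.645.
VaR = 1.645 × 5.098% = 8.386%; on $50,000,000 that is $4,193,000.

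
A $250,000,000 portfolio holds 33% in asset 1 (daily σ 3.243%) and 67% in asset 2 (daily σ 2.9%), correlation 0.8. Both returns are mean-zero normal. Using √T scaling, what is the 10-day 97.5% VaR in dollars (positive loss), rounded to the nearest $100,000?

σ_p = √(0.33²·3.243² + 0.67²·2.9² + 2·0.8·0.33·0.67·3.243·2.9) = 2.872%.
σ_{10d} = 2.872% × √10 = 9.082%.
z(97.5%) = 1.960.
VaR = 1.960 × 9.082% = 17.801%; on $250,000,000 that is $44,502,500.

$44,500,000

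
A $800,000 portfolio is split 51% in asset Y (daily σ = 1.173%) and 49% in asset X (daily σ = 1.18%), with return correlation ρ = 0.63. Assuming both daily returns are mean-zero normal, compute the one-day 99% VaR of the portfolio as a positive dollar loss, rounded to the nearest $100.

σ_p² = 0.51²·1.173² + 0.49²·1.18² + 2·0.63·0.51·0.49·1.173·1.18 = 1.1280 (%²).
σ_p = √1.1280 = 1.062%.
At 99%, z = 2.326.
VaR = 2.326 × 1.062% = 2.470%; on $800,000 that is $19,760.

$19,800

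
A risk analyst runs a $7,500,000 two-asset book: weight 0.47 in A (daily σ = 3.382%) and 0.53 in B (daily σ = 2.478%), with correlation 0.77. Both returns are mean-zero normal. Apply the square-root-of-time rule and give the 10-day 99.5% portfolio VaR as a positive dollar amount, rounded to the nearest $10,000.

$1,670,000

σ_p = √(0.47²·3.382² + 0.53²·2.478² + 2·0.77·0.47·0.53·3.382·2.478) = 2.732%.
σ_{10d} = 2.732% × √10 = 8.639%.
z(99.5%) = 2.576.
VaR = 2.576 × 8.639% = 22.254%; on $7,500,000 that is $1,669,050.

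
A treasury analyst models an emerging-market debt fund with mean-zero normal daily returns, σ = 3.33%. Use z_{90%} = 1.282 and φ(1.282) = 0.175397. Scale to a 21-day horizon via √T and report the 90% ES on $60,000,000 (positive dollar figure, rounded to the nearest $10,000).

σ_{21d} = 3.33% × √21 = 15.260%.
ES multiplier = φ(z)/(1−α) = 0.175397/0.1 = 1.754.
ES = 15.260% × 1.754 = 26.766%; on $60,000,000: $16,059,600.

$16,060,000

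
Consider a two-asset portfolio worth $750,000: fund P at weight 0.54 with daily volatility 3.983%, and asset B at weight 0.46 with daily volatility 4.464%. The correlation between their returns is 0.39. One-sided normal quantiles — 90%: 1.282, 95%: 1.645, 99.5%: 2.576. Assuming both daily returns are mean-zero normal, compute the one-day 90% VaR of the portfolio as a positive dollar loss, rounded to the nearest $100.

σ_p² = 0.54²·3.983² + 0.46²·4.464² + 2·0.39·0.54·0.46·3.983·4.464 = 12.2876 (%²).
σ_p = √12.2876 = 3.505%.
VaR = 1.282 × 3.505% = 4.493%; on $750,000 that is $33,698.

$33,700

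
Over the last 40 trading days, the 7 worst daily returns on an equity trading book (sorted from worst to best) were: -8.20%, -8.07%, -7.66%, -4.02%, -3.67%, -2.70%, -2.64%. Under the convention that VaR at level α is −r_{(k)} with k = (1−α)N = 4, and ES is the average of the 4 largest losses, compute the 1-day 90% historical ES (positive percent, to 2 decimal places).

The 4 worst returns sum to -27.95%.
ES = −(-27.95%) / 4 = 6.9875% ≈ 6.99%.

6.99%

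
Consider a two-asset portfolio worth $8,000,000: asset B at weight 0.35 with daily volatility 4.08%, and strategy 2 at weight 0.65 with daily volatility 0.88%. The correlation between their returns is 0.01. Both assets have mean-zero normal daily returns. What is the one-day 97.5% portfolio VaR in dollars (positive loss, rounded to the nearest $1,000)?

σ_p² = 0.35²·4.08² + 0.65²·0.88² + 2·0.01·0.35·0.65·4.08·0.88 = 2.3827 (%²).
σ_p = √2.3827 = 1.544%.
At 97.5%, z = 1.960.
VaR = 1.960 × 1.544% = 3.026%; on $8,000,000 that is $242,080.

$242,000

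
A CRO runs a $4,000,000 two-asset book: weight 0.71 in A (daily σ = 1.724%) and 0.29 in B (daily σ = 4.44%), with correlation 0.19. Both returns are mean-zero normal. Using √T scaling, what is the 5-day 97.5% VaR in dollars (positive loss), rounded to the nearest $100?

$339,700

σ_p = √(0.71²·1.724² + 0.29²·4.44² + 2·0.19·0.71·0.29·1.724·4.44) = 1.938%.
σ_{5d} = 1.938% × √5 = 4.333%.
z(97.5%) = 1.960.
VaR = 1.960 × 4.333% = 8.493%; on $4,000,000 that is $339,720.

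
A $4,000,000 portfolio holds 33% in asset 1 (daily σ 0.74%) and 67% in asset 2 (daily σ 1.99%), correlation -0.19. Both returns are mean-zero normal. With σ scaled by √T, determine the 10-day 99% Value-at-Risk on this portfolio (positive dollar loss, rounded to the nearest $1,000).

σ_p = √(0.33²·0.74² + 0.67²·1.99² + 2·-0.19·0.33·0.67·0.74·1.99) = 1.309%.
σ_{10d} = 1.309% × √10 = 4.139%.
z(99%) = 2.326.
VaR = 2.326 × 4.139% = 9.627%; on $4,000,000 that is $385,080.

$385,000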